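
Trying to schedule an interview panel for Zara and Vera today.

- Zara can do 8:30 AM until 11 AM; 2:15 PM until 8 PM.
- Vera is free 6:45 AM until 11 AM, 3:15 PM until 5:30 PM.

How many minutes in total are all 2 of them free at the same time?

Zara ∩ Vera: 08:30-11:00, 15:15-17:30.
Summing the common windows: 150 + 135 = 285 minutes.

285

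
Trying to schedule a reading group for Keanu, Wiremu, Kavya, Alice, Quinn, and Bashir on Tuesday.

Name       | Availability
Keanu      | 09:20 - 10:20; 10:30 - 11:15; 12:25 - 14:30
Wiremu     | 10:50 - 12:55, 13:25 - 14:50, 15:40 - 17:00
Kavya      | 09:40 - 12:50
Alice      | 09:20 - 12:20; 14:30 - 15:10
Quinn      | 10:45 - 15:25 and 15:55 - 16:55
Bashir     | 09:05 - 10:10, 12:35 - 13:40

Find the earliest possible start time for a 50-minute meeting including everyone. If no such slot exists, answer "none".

none

Keanu ∩ Wiremu: 10:50-11:15, 12:25-12:55, 13:25-14:30.
Keanu ∩ Wiremu ∩ Kavya: 10:50-11:15, 12:25-12:50.
Keanu ∩ Wiremu ∩ Kavya ∩ Alice: 10:50-11:15.
Keanu ∩ Wiremu ∩ Kavya ∩ Alice ∩ Quinn: 10:50-11:15.
Keanu ∩ Wiremu ∩ Kavya ∩ Alice ∩ Quinn ∩ Bashir: ∅.
There is no time when everyone is free.
No common window is at least 50 minutes long.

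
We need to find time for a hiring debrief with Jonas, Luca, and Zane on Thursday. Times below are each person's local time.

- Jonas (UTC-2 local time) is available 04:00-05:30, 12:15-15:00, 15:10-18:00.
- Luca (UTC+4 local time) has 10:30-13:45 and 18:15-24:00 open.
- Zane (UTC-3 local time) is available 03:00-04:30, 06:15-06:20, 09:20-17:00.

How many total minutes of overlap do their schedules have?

395

Jonas in UTC: 06:00-07:30, 14:15-17:00, 17:10-20:00 (add 2h to convert from UTC-2).
Luca in UTC: 06:30-09:45, 14:15-20:00 (subtract 4h to convert from UTC+4).
Zane in UTC: 06:00-07:30, 09:15-09:20, 12:20-20:00 (add 3h to convert from UTC-3).
Jonas ∩ Luca: 06:30-07:30, 14:15-17:00, 17:10-20:00.
Jonas ∩ Luca ∩ Zane: 06:30-07:30, 14:15-17:00, 17:10-20:00.
Those are the intersection windows.
Summing the common windows: 60 + 165 + 170 = 395 minutes.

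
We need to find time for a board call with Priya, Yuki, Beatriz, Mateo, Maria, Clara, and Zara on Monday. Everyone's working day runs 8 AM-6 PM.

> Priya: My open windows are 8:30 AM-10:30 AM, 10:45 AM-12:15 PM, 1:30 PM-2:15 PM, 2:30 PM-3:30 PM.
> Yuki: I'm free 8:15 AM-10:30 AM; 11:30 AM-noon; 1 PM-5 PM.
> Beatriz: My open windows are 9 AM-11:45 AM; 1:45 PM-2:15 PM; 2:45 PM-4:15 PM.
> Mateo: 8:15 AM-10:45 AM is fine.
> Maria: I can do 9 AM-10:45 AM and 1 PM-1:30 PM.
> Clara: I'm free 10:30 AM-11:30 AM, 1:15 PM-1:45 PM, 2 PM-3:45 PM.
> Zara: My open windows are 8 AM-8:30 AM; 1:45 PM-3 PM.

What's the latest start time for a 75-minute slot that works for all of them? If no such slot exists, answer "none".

none

Priya ∩ Yuki: 08:30-10:30, 11:30-12:00, 13:30-14:15, 14:30-15:30.
Priya ∩ Yuki ∩ Beatriz: 09:00-10:30, 11:30-11:45, 13:45-14:15, 14:45-15:30.
Priya ∩ Yuki ∩ Beatriz ∩ Mateo: 09:00-10:30.
Priya ∩ Yuki ∩ Beatriz ∩ Mateo ∩ Maria: 09:00-10:30.
Priya ∩ Yuki ∩ Beatriz ∩ Mateo ∩ Maria ∩ Clara: ∅.
Priya ∩ Yuki ∩ Beatriz ∩ Mateo ∩ Maria ∩ Clara ∩ Zara: ∅.
There is no time when everyone is free.
No common window is at least 75 minutes long.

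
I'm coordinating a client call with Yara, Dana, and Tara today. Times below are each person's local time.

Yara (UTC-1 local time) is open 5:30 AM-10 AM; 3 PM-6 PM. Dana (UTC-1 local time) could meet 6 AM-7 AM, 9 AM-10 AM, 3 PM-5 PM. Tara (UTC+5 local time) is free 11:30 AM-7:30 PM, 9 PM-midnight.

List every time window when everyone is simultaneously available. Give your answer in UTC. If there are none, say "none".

07:00-08:00, 10:00-11:00, 16:00-18:00

Yara in UTC: 06:30-11:00, 16:00-19:00 (add 1h to convert from UTC-1).
Dana in UTC: 07:00-08:00, 10:00-11:00, 16:00-18:00 (add 1h to convert from UTC-1).
Tara in UTC: 06:30-14:30, 16:00-19:00 (subtract 5h to convert from UTC+5).
Yara ∩ Dana: 07:00-08:00, 10:00-11:00, 16:00-18:00.
Yara ∩ Dana ∩ Tara: 07:00-08:00, 10:00-11:00, 16:00-18:00.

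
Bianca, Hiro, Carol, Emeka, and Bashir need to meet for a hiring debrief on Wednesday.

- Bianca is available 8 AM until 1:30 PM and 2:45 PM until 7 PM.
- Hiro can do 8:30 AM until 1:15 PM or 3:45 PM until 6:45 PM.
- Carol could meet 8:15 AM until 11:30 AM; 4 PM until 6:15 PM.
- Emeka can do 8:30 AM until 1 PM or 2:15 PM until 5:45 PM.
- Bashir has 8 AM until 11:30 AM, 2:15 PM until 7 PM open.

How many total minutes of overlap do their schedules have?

Bianca ∩ Hiro: 08:30-13:15, 15:45-18:45.
Bianca ∩ Hiro ∩ Carol: 08:30-11:30, 16:00-18:15.
Bianca ∩ Hiro ∩ Carol ∩ Emeka: 08:30-11:30, 16:00-17:45.
Bianca ∩ Hiro ∩ Carol ∩ Emeka ∩ Bashir: 08:30-11:30, 16:00-17:45.
Those are the intersection windows.
Summing the common windows: 180 + 105 = 285 minutes.

285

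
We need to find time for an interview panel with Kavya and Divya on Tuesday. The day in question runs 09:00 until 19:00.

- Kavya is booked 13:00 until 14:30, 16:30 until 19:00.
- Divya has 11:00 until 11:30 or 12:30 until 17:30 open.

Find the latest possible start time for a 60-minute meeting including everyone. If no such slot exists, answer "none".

15:30

Kavya free: 09:00-13:00, 14:30-16:30 (invert busy blocks within the working day).
Divya free: 11:00-11:30, 12:30-17:30.
Kavya ∩ Divya: 11:00-11:30, 12:30-13:00, 14:30-16:30.
Those are the intersection windows.
The last common window of at least 60 minutes is 14:30-16:30; a 60-minute meeting can start as late as 15:30 and still end by 16:30.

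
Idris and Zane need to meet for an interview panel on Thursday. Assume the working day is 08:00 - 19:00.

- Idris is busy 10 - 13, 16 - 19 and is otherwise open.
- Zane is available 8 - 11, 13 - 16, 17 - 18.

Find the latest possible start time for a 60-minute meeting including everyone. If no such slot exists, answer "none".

Idris free: 08:00-10:00, 13:00-16:00 (invert busy blocks within the working day).
Zane free: 08:00-11:00, 13:00-16:00, 17:00-18:00.
Idris ∩ Zane: 08:00-10:00, 13:00-16:00.
The last common window of at least 60 minutes is 13:00-16:00; a 60-minute meeting can start as late as 15:00 and still end by 16:00.

15:00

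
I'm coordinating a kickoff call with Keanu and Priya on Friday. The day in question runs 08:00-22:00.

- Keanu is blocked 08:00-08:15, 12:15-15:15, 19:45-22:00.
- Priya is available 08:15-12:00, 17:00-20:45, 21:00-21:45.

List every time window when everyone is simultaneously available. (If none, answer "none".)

Keanu free: 08:15-12:15, 15:15-19:45 (invert busy blocks within the working day).
Priya free: 08:15-12:00, 17:00-20:45, 21:00-21:45.
Keanu ∩ Priya: 08:15-12:00, 17:00-19:45.

08:15-12:00, 17:00-19:45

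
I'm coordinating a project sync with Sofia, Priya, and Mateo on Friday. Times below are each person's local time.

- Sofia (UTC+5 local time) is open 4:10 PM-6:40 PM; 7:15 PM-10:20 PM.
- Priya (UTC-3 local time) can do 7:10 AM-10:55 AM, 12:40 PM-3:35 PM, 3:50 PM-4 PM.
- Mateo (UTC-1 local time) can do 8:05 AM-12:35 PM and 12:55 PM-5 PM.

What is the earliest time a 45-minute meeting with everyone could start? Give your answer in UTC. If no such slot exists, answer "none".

Sofia in UTC: 11:10-13:40, 14:15-17:20 (subtract 5h to convert from UTC+5).
Priya in UTC: 10:10-13:55, 15:40-18:35, 18:50-19:00 (add 3h to convert from UTC-3).
Mateo in UTC: 09:05-13:35, 13:55-18:00 (add 1h to convert from UTC-1).
Sofia ∩ Priya: 11:10-13:40, 15:40-17:20.
Sofia ∩ Priya ∩ Mateo: 11:10-13:35, 15:40-17:20.
Those are the intersection windows.
The first common window of at least 45 minutes is 11:10-13:35, so the earliest start is 11:10.

11:10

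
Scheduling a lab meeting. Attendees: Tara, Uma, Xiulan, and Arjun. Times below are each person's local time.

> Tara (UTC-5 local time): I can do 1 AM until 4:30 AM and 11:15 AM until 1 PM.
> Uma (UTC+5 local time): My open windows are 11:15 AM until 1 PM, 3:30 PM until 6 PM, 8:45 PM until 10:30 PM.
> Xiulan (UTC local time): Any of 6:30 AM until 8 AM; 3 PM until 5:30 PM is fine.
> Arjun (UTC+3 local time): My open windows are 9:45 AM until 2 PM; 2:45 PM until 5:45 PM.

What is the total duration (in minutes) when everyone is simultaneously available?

Tara in UTC: 06:00-09:30, 16:15-18:00 (add 5h to convert from UTC-5).
Uma in UTC: 06:15-08:00, 10:30-13:00, 15:45-17:30 (subtract 5h to convert from UTC+5).
Xiulan in UTC: 06:30-08:00, 15:00-17:30.
Arjun in UTC: 06:45-11:00, 11:45-14:45 (subtract 3h to convert from UTC+3).
Tara ∩ Uma: 06:15-08:00, 16:15-17:30.
Tara ∩ Uma ∩ Xiulan: 06:30-08:00, 16:15-17:30.
Tara ∩ Uma ∩ Xiulan ∩ Arjun: 06:45-08:00.
Those are the intersection windows.
That's a single block of 75 minutes.

75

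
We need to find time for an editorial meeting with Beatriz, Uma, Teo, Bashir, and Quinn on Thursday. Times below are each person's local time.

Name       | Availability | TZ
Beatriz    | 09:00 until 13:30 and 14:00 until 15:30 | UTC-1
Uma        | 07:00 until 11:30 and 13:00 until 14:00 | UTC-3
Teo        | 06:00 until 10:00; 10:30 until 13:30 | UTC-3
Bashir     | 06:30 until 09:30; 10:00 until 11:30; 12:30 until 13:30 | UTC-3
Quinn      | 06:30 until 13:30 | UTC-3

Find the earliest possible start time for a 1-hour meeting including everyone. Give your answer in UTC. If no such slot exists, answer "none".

10:00

Beatriz in UTC: 10:00-14:30, 15:00-16:30 (add 1h to convert from UTC-1).
Uma in UTC: 10:00-14:30, 16:00-17:00 (add 3h to convert from UTC-3).
Teo in UTC: 09:00-13:00, 13:30-16:30 (add 3h to convert from UTC-3).
Bashir in UTC: 09:30-12:30, 13:00-14:30, 15:30-16:30 (add 3h to convert from UTC-3).
Quinn in UTC: 09:30-16:30 (add 3h to convert from UTC-3).
Beatriz ∩ Uma: 10:00-14:30, 16:00-16:30.
Beatriz ∩ Uma ∩ Teo: 10:00-13:00, 13:30-14:30, 16:00-16:30.
Beatriz ∩ Uma ∩ Teo ∩ Bashir: 10:00-12:30, 13:30-14:30, 16:00-16:30.
Beatriz ∩ Uma ∩ Teo ∩ Bashir ∩ Quinn: 10:00-12:30, 13:30-14:30, 16:00-16:30.
The first common window of at least 60 minutes is 10:00-12:30, so the earliest start is 10:00.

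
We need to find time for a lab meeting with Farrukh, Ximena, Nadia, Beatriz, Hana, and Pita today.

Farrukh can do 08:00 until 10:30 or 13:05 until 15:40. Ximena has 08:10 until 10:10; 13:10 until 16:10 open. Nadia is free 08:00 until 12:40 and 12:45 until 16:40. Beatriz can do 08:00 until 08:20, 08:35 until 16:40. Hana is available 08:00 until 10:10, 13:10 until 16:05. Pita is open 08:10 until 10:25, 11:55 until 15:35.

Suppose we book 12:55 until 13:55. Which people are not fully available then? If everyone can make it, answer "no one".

Farrukh, Hana, Ximena

Farrukh: not fully free for 12:55-13:55. Ximena: not fully free for 12:55-13:55. Nadia: free for 12:55-13:55. Beatriz: free for 12:55-13:55. Hana: not fully free for 12:55-13:55. Pita: free for 12:55-13:55.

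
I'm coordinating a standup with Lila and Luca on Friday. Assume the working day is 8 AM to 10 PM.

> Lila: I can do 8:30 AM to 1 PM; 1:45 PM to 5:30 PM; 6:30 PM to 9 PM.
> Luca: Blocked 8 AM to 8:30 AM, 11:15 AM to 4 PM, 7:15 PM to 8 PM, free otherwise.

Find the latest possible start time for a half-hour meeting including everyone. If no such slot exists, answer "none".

Lila free: 08:30-13:00, 13:45-17:30, 18:30-21:00.
Luca free: 08:30-11:15, 16:00-19:15, 20:00-22:00 (invert busy blocks within the working day).
Lila ∩ Luca: 08:30-11:15, 16:00-17:30, 18:30-19:15, 20:00-21:00.
The last common window of at least 30 minutes is 20:00-21:00; a 30-minute meeting can start as late as 20:30 and still end by 21:00.

20:30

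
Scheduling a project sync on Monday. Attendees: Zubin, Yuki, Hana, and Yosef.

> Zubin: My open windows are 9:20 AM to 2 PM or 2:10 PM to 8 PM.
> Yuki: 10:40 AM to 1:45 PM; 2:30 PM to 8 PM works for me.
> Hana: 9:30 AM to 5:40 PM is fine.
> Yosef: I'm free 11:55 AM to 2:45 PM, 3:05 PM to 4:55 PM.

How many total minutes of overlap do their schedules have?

235

Zubin ∩ Yuki: 10:40-13:45, 14:30-20:00.
Zubin ∩ Yuki ∩ Hana: 10:40-13:45, 14:30-17:40.
Zubin ∩ Yuki ∩ Hana ∩ Yosef: 11:55-13:45, 14:30-14:45, 15:05-16:55.
Summing the common windows: 110 + 15 + 110 = 235 minutes.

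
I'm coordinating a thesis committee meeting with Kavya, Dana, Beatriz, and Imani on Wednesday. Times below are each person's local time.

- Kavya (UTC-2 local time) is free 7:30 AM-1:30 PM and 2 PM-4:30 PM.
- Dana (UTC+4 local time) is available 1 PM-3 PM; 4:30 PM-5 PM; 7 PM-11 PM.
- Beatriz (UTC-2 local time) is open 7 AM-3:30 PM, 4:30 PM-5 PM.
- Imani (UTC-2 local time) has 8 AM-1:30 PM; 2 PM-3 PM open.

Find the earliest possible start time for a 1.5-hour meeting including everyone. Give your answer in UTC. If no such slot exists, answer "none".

none

Kavya in UTC: 09:30-15:30, 16:00-18:30 (add 2h to convert from UTC-2).
Dana in UTC: 09:00-11:00, 12:30-13:00, 15:00-19:00 (subtract 4h to convert from UTC+4).
Beatriz in UTC: 09:00-17:30, 18:30-19:00 (add 2h to convert from UTC-2).
Imani in UTC: 10:00-15:30, 16:00-17:00 (add 2h to convert from UTC-2).
Kavya ∩ Dana: 09:30-11:00, 12:30-13:00, 15:00-15:30, 16:00-18:30.
Kavya ∩ Dana ∩ Beatriz: 09:30-11:00, 12:30-13:00, 15:00-15:30, 16:00-17:30.
Kavya ∩ Dana ∩ Beatriz ∩ Imani: 10:00-11:00, 12:30-13:00, 15:00-15:30, 16:00-17:00.
No common window is at least 90 minutes long.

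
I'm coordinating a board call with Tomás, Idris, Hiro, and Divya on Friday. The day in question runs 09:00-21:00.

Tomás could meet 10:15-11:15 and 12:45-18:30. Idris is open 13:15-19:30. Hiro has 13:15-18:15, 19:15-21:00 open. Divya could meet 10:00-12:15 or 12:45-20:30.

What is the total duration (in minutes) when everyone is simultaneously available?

Tomás ∩ Idris: 13:15-18:30.
Tomás ∩ Idris ∩ Hiro: 13:15-18:15.
Tomás ∩ Idris ∩ Hiro ∩ Divya: 13:15-18:15.
Those are the intersection windows.
That's a single block of 300 minutes.

300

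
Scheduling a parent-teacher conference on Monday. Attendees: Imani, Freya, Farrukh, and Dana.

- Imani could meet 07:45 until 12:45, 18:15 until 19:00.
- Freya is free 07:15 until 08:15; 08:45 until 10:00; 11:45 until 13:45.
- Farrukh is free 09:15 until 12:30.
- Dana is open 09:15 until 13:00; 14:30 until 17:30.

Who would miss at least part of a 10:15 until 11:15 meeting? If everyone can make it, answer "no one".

Imani: free for 10:15-11:15. Freya: not fully free for 10:15-11:15. Farrukh: free for 10:15-11:15. Dana: free for 10:15-11:15.

Freya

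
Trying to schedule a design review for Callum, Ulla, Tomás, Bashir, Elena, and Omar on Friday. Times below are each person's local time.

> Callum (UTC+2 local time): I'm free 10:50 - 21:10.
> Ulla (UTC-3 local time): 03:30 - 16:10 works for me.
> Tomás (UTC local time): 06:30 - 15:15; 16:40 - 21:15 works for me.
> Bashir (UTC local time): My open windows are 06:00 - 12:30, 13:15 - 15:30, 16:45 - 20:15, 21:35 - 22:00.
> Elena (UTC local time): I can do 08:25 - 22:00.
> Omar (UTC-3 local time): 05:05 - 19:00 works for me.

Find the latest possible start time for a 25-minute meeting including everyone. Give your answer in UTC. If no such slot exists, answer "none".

18:45

Callum in UTC: 08:50-19:10 (subtract 2h to convert from UTC+2).
Ulla in UTC: 06:30-19:10 (add 3h to convert from UTC-3).
Tomás in UTC: 06:30-15:15, 16:40-21:15.
Bashir in UTC: 06:00-12:30, 13:15-15:30, 16:45-20:15, 21:35-22:00.
Elena in UTC: 08:25-22:00.
Omar in UTC: 08:05-22:00 (add 3h to convert from UTC-3).
Callum ∩ Ulla: 08:50-19:10.
Callum ∩ Ulla ∩ Tomás: 08:50-15:15, 16:40-19:10.
Callum ∩ Ulla ∩ Tomás ∩ Bashir: 08:50-12:30, 13:15-15:15, 16:45-19:10.
Callum ∩ Ulla ∩ Tomás ∩ Bashir ∩ Elena: 08:50-12:30, 13:15-15:15, 16:45-19:10.
Callum ∩ Ulla ∩ Tomás ∩ Bashir ∩ Elena ∩ Omar: 08:50-12:30, 13:15-15:15, 16:45-19:10.
The last common window of at least 25 minutes is 16:45-19:10; a 25-minute meeting can start as late as 18:45 and still end by 19:10.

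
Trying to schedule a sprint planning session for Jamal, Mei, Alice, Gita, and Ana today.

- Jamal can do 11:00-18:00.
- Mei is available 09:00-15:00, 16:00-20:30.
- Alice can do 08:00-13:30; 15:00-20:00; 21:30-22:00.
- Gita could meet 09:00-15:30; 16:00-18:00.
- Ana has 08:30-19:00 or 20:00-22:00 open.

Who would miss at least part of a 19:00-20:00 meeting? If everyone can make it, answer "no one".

Ana, Gita, Jamal

Jamal: not fully free for 19:00-20:00. Mei: free for 19:00-20:00. Alice: free for 19:00-20:00. Gita: not fully free for 19:00-20:00. Ana: not fully free for 19:00-20:00.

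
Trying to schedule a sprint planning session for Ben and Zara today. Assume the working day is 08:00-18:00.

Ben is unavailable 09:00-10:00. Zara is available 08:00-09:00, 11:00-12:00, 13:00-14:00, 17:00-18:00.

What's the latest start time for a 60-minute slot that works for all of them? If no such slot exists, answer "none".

17:00

Ben free: 08:00-09:00, 10:00-18:00 (invert busy blocks within the working day).
Zara free: 08:00-09:00, 11:00-12:00, 13:00-14:00, 17:00-18:00.
Ben ∩ Zara: 08:00-09:00, 11:00-12:00, 13:00-14:00, 17:00-18:00.
The last common window of at least 60 minutes is 17:00-18:00; a 60-minute meeting can start as late as 17:00 and still end by 18:00.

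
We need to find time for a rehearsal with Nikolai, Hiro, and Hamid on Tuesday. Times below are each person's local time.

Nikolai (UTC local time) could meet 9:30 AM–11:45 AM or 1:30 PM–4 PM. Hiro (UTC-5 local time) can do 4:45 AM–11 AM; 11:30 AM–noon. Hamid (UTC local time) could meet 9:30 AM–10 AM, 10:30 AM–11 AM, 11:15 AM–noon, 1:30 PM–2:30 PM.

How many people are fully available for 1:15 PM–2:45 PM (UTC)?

1

Nikolai in UTC: 09:30-11:45, 13:30-16:00.
Hiro in UTC: 09:45-16:00, 16:30-17:00 (add 5h to convert from UTC-5).
Hamid in UTC: 09:30-10:00, 10:30-11:00, 11:15-12:00, 13:30-14:30.
Hiro can make the full 13:15-14:45 slot — that's 1.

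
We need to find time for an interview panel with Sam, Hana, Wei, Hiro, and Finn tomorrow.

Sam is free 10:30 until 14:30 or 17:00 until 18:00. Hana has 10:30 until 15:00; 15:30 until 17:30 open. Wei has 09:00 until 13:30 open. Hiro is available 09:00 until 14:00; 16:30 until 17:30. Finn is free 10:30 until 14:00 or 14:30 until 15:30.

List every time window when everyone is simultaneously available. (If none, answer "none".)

Sam ∩ Hana: 10:30-14:30, 17:00-17:30.
Sam ∩ Hana ∩ Wei: 10:30-13:30.
Sam ∩ Hana ∩ Wei ∩ Hiro: 10:30-13:30.
Sam ∩ Hana ∩ Wei ∩ Hiro ∩ Finn: 10:30-13:30.

10:30-13:30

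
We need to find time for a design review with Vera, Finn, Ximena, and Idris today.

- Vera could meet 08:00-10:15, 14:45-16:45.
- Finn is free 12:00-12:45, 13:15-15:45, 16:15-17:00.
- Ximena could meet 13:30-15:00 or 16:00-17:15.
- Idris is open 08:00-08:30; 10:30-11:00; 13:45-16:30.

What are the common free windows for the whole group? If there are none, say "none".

Vera ∩ Finn: 14:45-15:45, 16:15-16:45.
Vera ∩ Finn ∩ Ximena: 14:45-15:00, 16:15-16:45.
Vera ∩ Finn ∩ Ximena ∩ Idris: 14:45-15:00, 16:15-16:30.
So the common availability across everyone is 14:45-15:00, 16:15-16:30.

14:45-15:00, 16:15-16:30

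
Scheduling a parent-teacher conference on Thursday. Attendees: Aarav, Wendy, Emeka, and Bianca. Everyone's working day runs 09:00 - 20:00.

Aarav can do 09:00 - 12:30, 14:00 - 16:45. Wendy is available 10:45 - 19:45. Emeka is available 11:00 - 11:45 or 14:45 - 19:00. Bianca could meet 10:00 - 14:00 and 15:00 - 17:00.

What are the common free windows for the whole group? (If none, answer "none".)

11:00-11:45, 15:00-16:45

Aarav ∩ Wendy: 10:45-12:30, 14:00-16:45.
Aarav ∩ Wendy ∩ Emeka: 11:00-11:45, 14:45-16:45.
Aarav ∩ Wendy ∩ Emeka ∩ Bianca: 11:00-11:45, 15:00-16:45.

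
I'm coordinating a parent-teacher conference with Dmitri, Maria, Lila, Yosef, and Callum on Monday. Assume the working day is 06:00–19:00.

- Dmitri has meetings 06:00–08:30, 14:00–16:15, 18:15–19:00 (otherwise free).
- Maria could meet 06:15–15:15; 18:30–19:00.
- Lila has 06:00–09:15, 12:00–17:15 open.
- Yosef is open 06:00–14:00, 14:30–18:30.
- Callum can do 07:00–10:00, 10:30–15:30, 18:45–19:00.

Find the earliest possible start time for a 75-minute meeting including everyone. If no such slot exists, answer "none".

12:00

Dmitri free: 08:30-14:00, 16:15-18:15 (invert busy blocks within the working day).
Maria free: 06:15-15:15, 18:30-19:00.
Lila free: 06:00-09:15, 12:00-17:15.
Yosef free: 06:00-14:00, 14:30-18:30.
Callum free: 07:00-10:00, 10:30-15:30, 18:45-19:00.
Dmitri ∩ Maria: 08:30-14:00.
Dmitri ∩ Maria ∩ Lila: 08:30-09:15, 12:00-14:00.
Dmitri ∩ Maria ∩ Lila ∩ Yosef: 08:30-09:15, 12:00-14:00.
Dmitri ∩ Maria ∩ Lila ∩ Yosef ∩ Callum: 08:30-09:15, 12:00-14:00.
The first common window of at least 75 minutes is 12:00-14:00, so the earliest start is 12:00.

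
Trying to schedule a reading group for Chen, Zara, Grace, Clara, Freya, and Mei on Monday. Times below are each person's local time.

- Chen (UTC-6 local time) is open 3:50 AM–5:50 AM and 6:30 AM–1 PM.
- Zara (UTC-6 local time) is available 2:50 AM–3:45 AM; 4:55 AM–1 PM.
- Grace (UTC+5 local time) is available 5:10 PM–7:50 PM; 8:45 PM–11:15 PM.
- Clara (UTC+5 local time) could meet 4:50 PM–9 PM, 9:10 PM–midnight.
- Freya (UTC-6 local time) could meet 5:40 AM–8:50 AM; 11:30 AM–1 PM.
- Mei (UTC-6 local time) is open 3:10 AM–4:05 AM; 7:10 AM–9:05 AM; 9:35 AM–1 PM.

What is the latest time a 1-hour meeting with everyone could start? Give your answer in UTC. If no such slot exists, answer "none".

Chen in UTC: 09:50-11:50, 12:30-19:00 (add 6h to convert from UTC-6).
Zara in UTC: 08:50-09:45, 10:55-19:00 (add 6h to convert from UTC-6).
Grace in UTC: 12:10-14:50, 15:45-18:15 (subtract 5h to convert from UTC+5).
Clara in UTC: 11:50-16:00, 16:10-19:00 (subtract 5h to convert from UTC+5).
Freya in UTC: 11:40-14:50, 17:30-19:00 (add 6h to convert from UTC-6).
Mei in UTC: 09:10-10:05, 13:10-15:05, 15:35-19:00 (add 6h to convert from UTC-6).
Chen ∩ Zara: 10:55-11:50, 12:30-19:00.
Chen ∩ Zara ∩ Grace: 12:30-14:50, 15:45-18:15.
Chen ∩ Zara ∩ Grace ∩ Clara: 12:30-14:50, 15:45-16:00, 16:10-18:15.
Chen ∩ Zara ∩ Grace ∩ Clara ∩ Freya: 12:30-14:50, 17:30-18:15.
Chen ∩ Zara ∩ Grace ∩ Clara ∩ Freya ∩ Mei: 13:10-14:50, 17:30-18:15.
The last common window of at least 60 minutes is 13:10-14:50; a 60-minute meeting can start as late as 13:50 and still end by 14:50.

13:50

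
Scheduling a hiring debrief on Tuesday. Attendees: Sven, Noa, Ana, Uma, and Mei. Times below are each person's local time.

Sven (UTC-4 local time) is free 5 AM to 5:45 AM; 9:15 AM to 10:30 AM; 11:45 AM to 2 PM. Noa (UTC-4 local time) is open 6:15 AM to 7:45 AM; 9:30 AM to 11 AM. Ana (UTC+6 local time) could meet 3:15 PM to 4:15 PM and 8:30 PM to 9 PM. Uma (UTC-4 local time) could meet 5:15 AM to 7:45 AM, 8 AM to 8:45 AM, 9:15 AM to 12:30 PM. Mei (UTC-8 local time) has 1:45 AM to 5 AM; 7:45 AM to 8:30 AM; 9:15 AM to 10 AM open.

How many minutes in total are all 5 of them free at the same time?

Sven in UTC: 09:00-09:45, 13:15-14:30, 15:45-18:00 (add 4h to convert from UTC-4).
Noa in UTC: 10:15-11:45, 13:30-15:00 (add 4h to convert from UTC-4).
Ana in UTC: 09:15-10:15, 14:30-15:00 (subtract 6h to convert from UTC+6).
Uma in UTC: 09:15-11:45, 12:00-12:45, 13:15-16:30 (add 4h to convert from UTC-4).
Mei in UTC: 09:45-13:00, 15:45-16:30, 17:15-18:00 (add 8h to convert from UTC-8).
Sven ∩ Noa: 13:30-14:30.
Sven ∩ Noa ∩ Ana: ∅.
Sven ∩ Noa ∩ Ana ∩ Uma: ∅.
Sven ∩ Noa ∩ Ana ∩ Uma ∩ Mei: ∅.
There is no time when everyone is free.
There is no common window, so the total is 0 minutes.

0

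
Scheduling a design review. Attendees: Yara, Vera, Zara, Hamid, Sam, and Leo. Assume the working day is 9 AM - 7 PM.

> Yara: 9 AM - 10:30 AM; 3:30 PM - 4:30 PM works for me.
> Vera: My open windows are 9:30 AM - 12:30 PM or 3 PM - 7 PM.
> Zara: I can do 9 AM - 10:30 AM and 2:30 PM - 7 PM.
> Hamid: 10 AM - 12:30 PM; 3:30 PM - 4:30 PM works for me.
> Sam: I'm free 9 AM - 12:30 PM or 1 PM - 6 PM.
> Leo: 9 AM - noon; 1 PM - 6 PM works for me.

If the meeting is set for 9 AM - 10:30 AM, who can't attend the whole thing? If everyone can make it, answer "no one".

Hamid, Vera

Yara: free for 09:00-10:30. Vera: not fully free for 09:00-10:30. Zara: free for 09:00-10:30. Hamid: not fully free for 09:00-10:30. Sam: free for 09:00-10:30. Leo: free for 09:00-10:30.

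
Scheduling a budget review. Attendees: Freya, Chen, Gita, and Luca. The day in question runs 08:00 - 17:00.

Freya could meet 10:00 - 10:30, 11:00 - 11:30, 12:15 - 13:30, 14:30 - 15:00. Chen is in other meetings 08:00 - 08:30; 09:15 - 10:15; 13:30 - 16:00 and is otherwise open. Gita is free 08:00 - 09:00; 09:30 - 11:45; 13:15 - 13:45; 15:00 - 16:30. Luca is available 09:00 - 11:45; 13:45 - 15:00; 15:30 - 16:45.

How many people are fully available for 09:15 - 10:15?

Freya free: 10:00-10:30, 11:00-11:30, 12:15-13:30, 14:30-15:00.
Chen free: 08:30-09:15, 10:15-13:30, 16:00-17:00 (invert busy blocks within the working day).
Gita free: 08:00-09:00, 09:30-11:45, 13:15-13:45, 15:00-16:30.
Luca free: 09:00-11:45, 13:45-15:00, 15:30-16:45.
Luca can make the full 09:15-10:15 slot — that's 1.

1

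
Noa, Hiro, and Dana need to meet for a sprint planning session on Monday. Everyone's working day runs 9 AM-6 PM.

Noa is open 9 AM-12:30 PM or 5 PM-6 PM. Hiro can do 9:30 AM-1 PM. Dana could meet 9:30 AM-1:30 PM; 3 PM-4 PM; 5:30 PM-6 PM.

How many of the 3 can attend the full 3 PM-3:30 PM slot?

1

Dana can make the full 15:00-15:30 slot — that's 1.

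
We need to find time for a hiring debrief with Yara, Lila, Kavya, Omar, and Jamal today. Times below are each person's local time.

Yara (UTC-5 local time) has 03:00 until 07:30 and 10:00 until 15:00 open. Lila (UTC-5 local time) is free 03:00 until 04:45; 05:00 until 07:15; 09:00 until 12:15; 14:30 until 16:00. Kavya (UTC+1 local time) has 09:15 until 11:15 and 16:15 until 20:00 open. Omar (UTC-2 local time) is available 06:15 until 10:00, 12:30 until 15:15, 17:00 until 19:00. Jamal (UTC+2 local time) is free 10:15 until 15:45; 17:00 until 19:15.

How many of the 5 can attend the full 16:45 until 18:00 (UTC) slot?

2

Yara in UTC: 08:00-12:30, 15:00-20:00 (add 5h to convert from UTC-5).
Lila in UTC: 08:00-09:45, 10:00-12:15, 14:00-17:15, 19:30-21:00 (add 5h to convert from UTC-5).
Kavya in UTC: 08:15-10:15, 15:15-19:00 (subtract 1h to convert from UTC+1).
Omar in UTC: 08:15-12:00, 14:30-17:15, 19:00-21:00 (add 2h to convert from UTC-2).
Jamal in UTC: 08:15-13:45, 15:00-17:15 (subtract 2h to convert from UTC+2).
Yara and Kavya can make the full 16:45-18:00 slot — that's 2.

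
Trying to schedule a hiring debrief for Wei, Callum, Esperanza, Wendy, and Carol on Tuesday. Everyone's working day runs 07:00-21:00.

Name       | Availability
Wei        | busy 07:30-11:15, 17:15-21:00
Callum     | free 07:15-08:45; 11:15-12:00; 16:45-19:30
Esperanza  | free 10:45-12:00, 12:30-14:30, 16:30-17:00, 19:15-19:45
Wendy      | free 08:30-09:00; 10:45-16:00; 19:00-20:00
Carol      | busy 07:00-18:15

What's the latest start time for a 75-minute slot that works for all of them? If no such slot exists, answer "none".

Wei free: 07:00-07:30, 11:15-17:15 (invert busy blocks within the working day).
Callum free: 07:15-08:45, 11:15-12:00, 16:45-19:30.
Esperanza free: 10:45-12:00, 12:30-14:30, 16:30-17:00, 19:15-19:45.
Wendy free: 08:30-09:00, 10:45-16:00, 19:00-20:00.
Carol free: 18:15-21:00 (invert busy blocks within the working day).
Wei ∩ Callum: 07:15-07:30, 11:15-12:00, 16:45-17:15.
Wei ∩ Callum ∩ Esperanza: 11:15-12:00, 16:45-17:00.
Wei ∩ Callum ∩ Esperanza ∩ Wendy: 11:15-12:00.
Wei ∩ Callum ∩ Esperanza ∩ Wendy ∩ Carol: ∅.
There is no time when everyone is free.
No common window is at least 75 minutes long.

none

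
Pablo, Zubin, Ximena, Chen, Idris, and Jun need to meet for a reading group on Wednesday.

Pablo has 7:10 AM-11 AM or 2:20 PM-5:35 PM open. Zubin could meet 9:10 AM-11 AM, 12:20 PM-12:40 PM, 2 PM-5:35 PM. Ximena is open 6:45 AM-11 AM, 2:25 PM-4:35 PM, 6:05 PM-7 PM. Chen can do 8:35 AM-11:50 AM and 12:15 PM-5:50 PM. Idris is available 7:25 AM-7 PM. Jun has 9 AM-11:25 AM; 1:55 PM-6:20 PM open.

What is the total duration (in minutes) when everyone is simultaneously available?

240

Pablo ∩ Zubin: 09:10-11:00, 14:20-17:35.
Pablo ∩ Zubin ∩ Ximena: 09:10-11:00, 14:25-16:35.
Pablo ∩ Zubin ∩ Ximena ∩ Chen: 09:10-11:00, 14:25-16:35.
Pablo ∩ Zubin ∩ Ximena ∩ Chen ∩ Idris: 09:10-11:00, 14:25-16:35.
Pablo ∩ Zubin ∩ Ximena ∩ Chen ∩ Idris ∩ Jun: 09:10-11:00, 14:25-16:35.
Summing the common windows: 110 + 130 = 240 minutes.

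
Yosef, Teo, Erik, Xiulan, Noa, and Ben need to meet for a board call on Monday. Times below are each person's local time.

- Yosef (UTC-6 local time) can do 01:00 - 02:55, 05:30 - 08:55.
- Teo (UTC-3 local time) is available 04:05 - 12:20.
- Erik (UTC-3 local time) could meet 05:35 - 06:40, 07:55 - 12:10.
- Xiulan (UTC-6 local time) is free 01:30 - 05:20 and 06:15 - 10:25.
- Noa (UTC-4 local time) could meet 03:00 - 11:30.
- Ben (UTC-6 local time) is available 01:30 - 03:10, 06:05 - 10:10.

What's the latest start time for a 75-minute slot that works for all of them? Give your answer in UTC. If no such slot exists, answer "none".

13:40

Yosef in UTC: 07:00-08:55, 11:30-14:55 (add 6h to convert from UTC-6).
Teo in UTC: 07:05-15:20 (add 3h to convert from UTC-3).
Erik in UTC: 08:35-09:40, 10:55-15:10 (add 3h to convert from UTC-3).
Xiulan in UTC: 07:30-11:20, 12:15-16:25 (add 6h to convert from UTC-6).
Noa in UTC: 07:00-15:30 (add 4h to convert from UTC-4).
Ben in UTC: 07:30-09:10, 12:05-16:10 (add 6h to convert from UTC-6).
Yosef ∩ Teo: 07:05-08:55, 11:30-14:55.
Yosef ∩ Teo ∩ Erik: 08:35-08:55, 11:30-14:55.
Yosef ∩ Teo ∩ Erik ∩ Xiulan: 08:35-08:55, 12:15-14:55.
Yosef ∩ Teo ∩ Erik ∩ Xiulan ∩ Noa: 08:35-08:55, 12:15-14:55.
Yosef ∩ Teo ∩ Erik ∩ Xiulan ∩ Noa ∩ Ben: 08:35-08:55, 12:15-14:55.
The last common window of at least 75 minutes is 12:15-14:55; a 75-minute meeting can start as late as 13:40 and still end by 14:55.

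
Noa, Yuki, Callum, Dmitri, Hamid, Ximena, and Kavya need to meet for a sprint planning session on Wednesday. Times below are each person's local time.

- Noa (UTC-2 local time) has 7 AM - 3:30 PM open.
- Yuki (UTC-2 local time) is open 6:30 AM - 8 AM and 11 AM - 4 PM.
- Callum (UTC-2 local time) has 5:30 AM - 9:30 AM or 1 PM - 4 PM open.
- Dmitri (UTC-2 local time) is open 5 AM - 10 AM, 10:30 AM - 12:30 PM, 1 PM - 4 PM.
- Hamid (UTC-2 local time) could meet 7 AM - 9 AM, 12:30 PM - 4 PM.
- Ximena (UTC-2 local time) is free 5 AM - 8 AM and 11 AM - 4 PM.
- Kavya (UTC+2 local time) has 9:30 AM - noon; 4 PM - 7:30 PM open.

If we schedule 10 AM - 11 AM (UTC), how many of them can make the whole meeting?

Noa in UTC: 09:00-17:30 (add 2h to convert from UTC-2).
Yuki in UTC: 08:30-10:00, 13:00-18:00 (add 2h to convert from UTC-2).
Callum in UTC: 07:30-11:30, 15:00-18:00 (add 2h to convert from UTC-2).
Dmitri in UTC: 07:00-12:00, 12:30-14:30, 15:00-18:00 (add 2h to convert from UTC-2).
Hamid in UTC: 09:00-11:00, 14:30-18:00 (add 2h to convert from UTC-2).
Ximena in UTC: 07:00-10:00, 13:00-18:00 (add 2h to convert from UTC-2).
Kavya in UTC: 07:30-10:00, 14:00-17:30 (subtract 2h to convert from UTC+2).
Noa, Callum, Dmitri, and Hamid can make the full 10:00-11:00 slot — that's 4.

4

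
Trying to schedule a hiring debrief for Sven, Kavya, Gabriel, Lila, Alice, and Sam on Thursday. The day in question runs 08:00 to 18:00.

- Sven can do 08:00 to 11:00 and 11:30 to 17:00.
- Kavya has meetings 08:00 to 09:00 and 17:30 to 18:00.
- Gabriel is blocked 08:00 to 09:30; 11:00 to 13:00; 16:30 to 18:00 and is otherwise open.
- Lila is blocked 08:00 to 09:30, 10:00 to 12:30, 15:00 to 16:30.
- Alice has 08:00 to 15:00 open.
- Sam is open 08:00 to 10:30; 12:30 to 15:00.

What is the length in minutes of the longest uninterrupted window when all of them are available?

120

Sven free: 08:00-11:00, 11:30-17:00.
Kavya free: 09:00-17:30 (invert busy blocks within the working day).
Gabriel free: 09:30-11:00, 13:00-16:30 (invert busy blocks within the working day).
Lila free: 09:30-10:00, 12:30-15:00, 16:30-18:00 (invert busy blocks within the working day).
Alice free: 08:00-15:00.
Sam free: 08:00-10:30, 12:30-15:00.
Sven ∩ Kavya: 09:00-11:00, 11:30-17:00.
Sven ∩ Kavya ∩ Gabriel: 09:30-11:00, 13:00-16:30.
Sven ∩ Kavya ∩ Gabriel ∩ Lila: 09:30-10:00, 13:00-15:00.
Sven ∩ Kavya ∩ Gabriel ∩ Lila ∩ Alice: 09:30-10:00, 13:00-15:00.
Sven ∩ Kavya ∩ Gabriel ∩ Lila ∩ Alice ∩ Sam: 09:30-10:00, 13:00-15:00.
The longest is 13:00-15:00 at 120 minutes.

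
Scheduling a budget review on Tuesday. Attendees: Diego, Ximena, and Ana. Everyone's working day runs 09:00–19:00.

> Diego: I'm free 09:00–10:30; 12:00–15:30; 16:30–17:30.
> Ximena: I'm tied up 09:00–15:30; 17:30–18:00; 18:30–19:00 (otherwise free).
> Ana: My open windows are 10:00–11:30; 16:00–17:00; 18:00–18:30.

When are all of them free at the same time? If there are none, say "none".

Diego free: 09:00-10:30, 12:00-15:30, 16:30-17:30.
Ximena free: 15:30-17:30, 18:00-18:30 (invert busy blocks within the working day).
Ana free: 10:00-11:30, 16:00-17:00, 18:00-18:30.
Diego ∩ Ximena: 16:30-17:30.
Diego ∩ Ximena ∩ Ana: 16:30-17:00.

16:30-17:00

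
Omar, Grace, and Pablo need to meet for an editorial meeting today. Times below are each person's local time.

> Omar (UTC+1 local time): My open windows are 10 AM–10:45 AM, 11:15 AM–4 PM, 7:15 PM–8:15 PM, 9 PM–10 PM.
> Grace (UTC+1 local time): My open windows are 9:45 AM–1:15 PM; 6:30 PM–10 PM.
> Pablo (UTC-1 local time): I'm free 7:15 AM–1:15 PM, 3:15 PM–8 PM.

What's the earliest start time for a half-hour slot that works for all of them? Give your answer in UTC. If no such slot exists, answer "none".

Omar in UTC: 09:00-09:45, 10:15-15:00, 18:15-19:15, 20:00-21:00 (subtract 1h to convert from UTC+1).
Grace in UTC: 08:45-12:15, 17:30-21:00 (subtract 1h to convert from UTC+1).
Pablo in UTC: 08:15-14:15, 16:15-21:00 (add 1h to convert from UTC-1).
Omar ∩ Grace: 09:00-09:45, 10:15-12:15, 18:15-19:15, 20:00-21:00.
Omar ∩ Grace ∩ Pablo: 09:00-09:45, 10:15-12:15, 18:15-19:15, 20:00-21:00.
So the common availability across everyone is 09:00-09:45, 10:15-12:15, 18:15-19:15, 20:00-21:00.
The first common window of at least 30 minutes is 09:00-09:45, so the earliest start is 09:00.

09:00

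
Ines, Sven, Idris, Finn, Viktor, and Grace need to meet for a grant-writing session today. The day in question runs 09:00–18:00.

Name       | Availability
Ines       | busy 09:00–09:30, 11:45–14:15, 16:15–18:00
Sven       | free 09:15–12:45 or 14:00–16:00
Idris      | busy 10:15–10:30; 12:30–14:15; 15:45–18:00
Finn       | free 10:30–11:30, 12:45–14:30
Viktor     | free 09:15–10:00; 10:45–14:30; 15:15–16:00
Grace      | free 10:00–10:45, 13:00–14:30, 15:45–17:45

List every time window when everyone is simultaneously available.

14:15-14:30

Ines free: 09:30-11:45, 14:15-16:15 (invert busy blocks within the working day).
Sven free: 09:15-12:45, 14:00-16:00.
Idris free: 09:00-10:15, 10:30-12:30, 14:15-15:45 (invert busy blocks within the working day).
Finn free: 10:30-11:30, 12:45-14:30.
Viktor free: 09:15-10:00, 10:45-14:30, 15:15-16:00.
Grace free: 10:00-10:45, 13:00-14:30, 15:45-17:45.
Ines ∩ Sven: 09:30-11:45, 14:15-16:00.
Ines ∩ Sven ∩ Idris: 09:30-10:15, 10:30-11:45, 14:15-15:45.
Ines ∩ Sven ∩ Idris ∩ Finn: 10:30-11:30, 14:15-14:30.
Ines ∩ Sven ∩ Idris ∩ Finn ∩ Viktor: 10:45-11:30, 14:15-14:30.
Ines ∩ Sven ∩ Idris ∩ Finn ∩ Viktor ∩ Grace: 14:15-14:30.
Those are the intersection windows.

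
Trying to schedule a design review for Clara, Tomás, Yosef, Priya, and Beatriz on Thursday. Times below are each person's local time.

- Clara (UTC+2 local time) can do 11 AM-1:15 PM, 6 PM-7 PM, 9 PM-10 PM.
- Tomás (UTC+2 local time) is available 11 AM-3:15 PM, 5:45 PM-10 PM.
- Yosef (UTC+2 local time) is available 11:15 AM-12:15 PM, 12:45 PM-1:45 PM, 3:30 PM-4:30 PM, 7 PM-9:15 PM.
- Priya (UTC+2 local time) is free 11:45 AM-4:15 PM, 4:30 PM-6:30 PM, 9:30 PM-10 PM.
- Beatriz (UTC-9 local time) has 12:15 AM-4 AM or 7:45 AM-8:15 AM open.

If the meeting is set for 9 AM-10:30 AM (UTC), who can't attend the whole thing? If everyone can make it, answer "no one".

Clara in UTC: 09:00-11:15, 16:00-17:00, 19:00-20:00 (subtract 2h to convert from UTC+2).
Tomás in UTC: 09:00-13:15, 15:45-20:00 (subtract 2h to convert from UTC+2).
Yosef in UTC: 09:15-10:15, 10:45-11:45, 13:30-14:30, 17:00-19:15 (subtract 2h to convert from UTC+2).
Priya in UTC: 09:45-14:15, 14:30-16:30, 19:30-20:00 (subtract 2h to convert from UTC+2).
Beatriz in UTC: 09:15-13:00, 16:45-17:15 (add 9h to convert from UTC-9).
Clara: free for 09:00-10:30. Tomás: free for 09:00-10:30. Yosef: not fully free for 09:00-10:30. Priya: not fully free for 09:00-10:30. Beatriz: not fully free for 09:00-10:30.

Beatriz, Priya, Yosef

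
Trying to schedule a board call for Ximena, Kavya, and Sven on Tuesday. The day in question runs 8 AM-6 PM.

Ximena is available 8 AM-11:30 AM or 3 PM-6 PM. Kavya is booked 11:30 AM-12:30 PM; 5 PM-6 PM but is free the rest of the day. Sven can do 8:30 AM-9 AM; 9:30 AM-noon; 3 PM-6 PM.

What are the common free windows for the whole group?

Ximena free: 08:00-11:30, 15:00-18:00.
Kavya free: 08:00-11:30, 12:30-17:00 (invert busy blocks within the working day).
Sven free: 08:30-09:00, 09:30-12:00, 15:00-18:00.
Ximena ∩ Kavya: 08:00-11:30, 15:00-17:00.
Ximena ∩ Kavya ∩ Sven: 08:30-09:00, 09:30-11:30, 15:00-17:00.
Those are the intersection windows.

08:30-09:00, 09:30-11:30, 15:00-17:00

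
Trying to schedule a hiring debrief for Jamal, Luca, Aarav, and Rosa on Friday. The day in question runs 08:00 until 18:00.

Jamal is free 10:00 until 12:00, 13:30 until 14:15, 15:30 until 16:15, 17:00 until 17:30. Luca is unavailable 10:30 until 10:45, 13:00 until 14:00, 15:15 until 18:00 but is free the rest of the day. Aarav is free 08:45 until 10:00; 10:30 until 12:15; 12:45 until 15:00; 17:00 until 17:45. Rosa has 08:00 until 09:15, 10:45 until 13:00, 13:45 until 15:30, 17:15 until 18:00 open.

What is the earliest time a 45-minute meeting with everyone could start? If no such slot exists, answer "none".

10:45

Jamal free: 10:00-12:00, 13:30-14:15, 15:30-16:15, 17:00-17:30.
Luca free: 08:00-10:30, 10:45-13:00, 14:00-15:15 (invert busy blocks within the working day).
Aarav free: 08:45-10:00, 10:30-12:15, 12:45-15:00, 17:00-17:45.
Rosa free: 08:00-09:15, 10:45-13:00, 13:45-15:30, 17:15-18:00.
Jamal ∩ Luca: 10:00-10:30, 10:45-12:00, 14:00-14:15.
Jamal ∩ Luca ∩ Aarav: 10:45-12:00, 14:00-14:15.
Jamal ∩ Luca ∩ Aarav ∩ Rosa: 10:45-12:00, 14:00-14:15.
The first common window of at least 45 minutes is 10:45-12:00, so the earliest start is 10:45.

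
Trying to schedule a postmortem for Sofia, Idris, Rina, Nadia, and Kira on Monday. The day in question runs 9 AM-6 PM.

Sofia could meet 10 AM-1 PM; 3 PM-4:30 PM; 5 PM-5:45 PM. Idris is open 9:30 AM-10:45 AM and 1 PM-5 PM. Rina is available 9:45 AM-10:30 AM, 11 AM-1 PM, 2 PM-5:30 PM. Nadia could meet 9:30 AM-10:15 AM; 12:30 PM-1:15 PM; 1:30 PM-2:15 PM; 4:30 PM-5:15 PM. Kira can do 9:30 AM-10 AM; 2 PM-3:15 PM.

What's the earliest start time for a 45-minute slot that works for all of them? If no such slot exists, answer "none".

none

Sofia ∩ Idris: 10:00-10:45, 15:00-16:30.
Sofia ∩ Idris ∩ Rina: 10:00-10:30, 15:00-16:30.
Sofia ∩ Idris ∩ Rina ∩ Nadia: 10:00-10:15.
Sofia ∩ Idris ∩ Rina ∩ Nadia ∩ Kira: ∅.
There is no time when everyone is free.
No common window is at least 45 minutes long.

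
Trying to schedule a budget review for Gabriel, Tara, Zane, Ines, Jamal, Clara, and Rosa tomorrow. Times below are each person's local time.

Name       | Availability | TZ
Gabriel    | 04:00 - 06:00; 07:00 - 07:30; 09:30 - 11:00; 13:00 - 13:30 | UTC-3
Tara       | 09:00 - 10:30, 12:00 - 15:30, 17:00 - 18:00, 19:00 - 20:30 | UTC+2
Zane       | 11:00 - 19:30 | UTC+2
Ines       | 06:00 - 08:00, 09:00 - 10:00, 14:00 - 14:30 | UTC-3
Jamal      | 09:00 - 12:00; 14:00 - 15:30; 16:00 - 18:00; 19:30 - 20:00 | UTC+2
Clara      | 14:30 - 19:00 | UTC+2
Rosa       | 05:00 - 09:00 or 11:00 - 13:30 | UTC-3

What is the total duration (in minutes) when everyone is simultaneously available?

Gabriel in UTC: 07:00-09:00, 10:00-10:30, 12:30-14:00, 16:00-16:30 (add 3h to convert from UTC-3).
Tara in UTC: 07:00-08:30, 10:00-13:30, 15:00-16:00, 17:00-18:30 (subtract 2h to convert from UTC+2).
Zane in UTC: 09:00-17:30 (subtract 2h to convert from UTC+2).
Ines in UTC: 09:00-11:00, 12:00-13:00, 17:00-17:30 (add 3h to convert from UTC-3).
Jamal in UTC: 07:00-10:00, 12:00-13:30, 14:00-16:00, 17:30-18:00 (subtract 2h to convert from UTC+2).
Clara in UTC: 12:30-17:00 (subtract 2h to convert from UTC+2).
Rosa in UTC: 08:00-12:00, 14:00-16:30 (add 3h to convert from UTC-3).
Gabriel ∩ Tara: 07:00-08:30, 10:00-10:30, 12:30-13:30.
Gabriel ∩ Tara ∩ Zane: 10:00-10:30, 12:30-13:30.
Gabriel ∩ Tara ∩ Zane ∩ Ines: 10:00-10:30, 12:30-13:00.
Gabriel ∩ Tara ∩ Zane ∩ Ines ∩ Jamal: 12:30-13:00.
Gabriel ∩ Tara ∩ Zane ∩ Ines ∩ Jamal ∩ Clara: 12:30-13:00.
Gabriel ∩ Tara ∩ Zane ∩ Ines ∩ Jamal ∩ Clara ∩ Rosa: ∅.
There is no time when everyone is free.
There is no common window, so the total is 0 minutes.

0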